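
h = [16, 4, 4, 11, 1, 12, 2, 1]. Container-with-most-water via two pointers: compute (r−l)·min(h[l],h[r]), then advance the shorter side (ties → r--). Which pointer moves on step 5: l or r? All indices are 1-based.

r

l=1 r=8: min(16,1)*7=7 best=7 *, r--
l=1 r=7: min(16,2)*6=12 best=12 *, r--
l=1 r=6: min(16,12)*5=60 best=60 *, r--
l=1 r=5: min(16,1)*4=4 best=60, r--
l=1 r=4: min(16,11)*3=33 best=60, r--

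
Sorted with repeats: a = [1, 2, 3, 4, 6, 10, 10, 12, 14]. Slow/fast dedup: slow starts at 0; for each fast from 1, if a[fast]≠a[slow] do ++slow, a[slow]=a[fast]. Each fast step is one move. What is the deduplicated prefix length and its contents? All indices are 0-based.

(s=0,f=1) a[fast]=2≠a[slow]=1 write a[1]=2 → slow++,fast++
(s=1,f=2) a[fast]=3≠a[slow]=2 write a[2]=3 → slow++,fast++
(s=2,f=3) a[fast]=4≠a[slow]=3 write a[3]=4 → slow++,fast++
(s=3,f=4) a[fast]=6≠a[slow]=4 write a[4]=6 → slow++,fast++
(s=4,f=5) a[fast]=10≠a[slow]=6 write a[5]=10 → slow++,fast++
(s=5,f=6) a[fast]=10=a[slow] dup → fast++
(s=5,f=7) a[fast]=12≠a[slow]=10 write a[6]=12 → slow++,fast++
(s=6,f=8) a[fast]=14≠a[slow]=12 write a[7]=14 → slow++,fast++

length 8; prefix = [1, 2, 3, 4, 6, 10, 12, 14]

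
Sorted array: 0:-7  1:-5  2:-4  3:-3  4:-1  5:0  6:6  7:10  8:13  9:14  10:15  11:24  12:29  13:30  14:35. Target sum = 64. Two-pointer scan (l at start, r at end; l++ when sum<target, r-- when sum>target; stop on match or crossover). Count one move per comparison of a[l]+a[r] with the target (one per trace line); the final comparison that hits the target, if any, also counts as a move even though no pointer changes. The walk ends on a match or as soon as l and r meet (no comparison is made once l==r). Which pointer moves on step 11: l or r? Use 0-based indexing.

l

[0,14] -7+35=28 <64 → l++
[1,14] -5+35=30 <64 → l++
[2,14] -4+35=31 <64 → l++
[3,14] -3+35=32 <64 → l++
[4,14] -1+35=34 <64 → l++
[5,14] 0+35=35 <64 → l++
[6,14] 6+35=41 <64 → l++
[7,14] 10+35=45 <64 → l++
[8,14] 13+35=48 <64 → l++
[9,14] 14+35=49 <64 → l++
[10,14] 15+35=50 <64 → l++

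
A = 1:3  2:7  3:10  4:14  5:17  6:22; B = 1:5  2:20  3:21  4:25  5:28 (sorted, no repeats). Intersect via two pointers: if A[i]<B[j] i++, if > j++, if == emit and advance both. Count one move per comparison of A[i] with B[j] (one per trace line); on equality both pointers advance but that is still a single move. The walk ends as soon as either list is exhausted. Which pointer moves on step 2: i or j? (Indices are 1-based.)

[i=1,j=1] 3<5 → i++
[i=2,j=1] 7>5 → j++

j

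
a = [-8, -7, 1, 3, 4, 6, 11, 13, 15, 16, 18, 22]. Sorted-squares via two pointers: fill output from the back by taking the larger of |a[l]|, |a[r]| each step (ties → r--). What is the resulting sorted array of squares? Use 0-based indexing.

[1, 9, 16, 36, 49, 64, 121, 169, 225, 256, 324, 484]

l=0 r=11: |-8|<=|22| out[11]=484, r--
l=0 r=10: |-8|<=|18| out[10]=324, r--
l=0 r=9: |-8|<=|16| out[9]=256, r--
l=0 r=8: |-8|<=|15| out[8]=225, r--
l=0 r=7: |-8|<=|13| out[7]=169, r--
l=0 r=6: |-8|<=|11| out[6]=121, r--
l=0 r=5: |-8|>|6| out[5]=64, l++
l=1 r=5: |-7|>|6| out[4]=49, l++
l=2 r=5: |1|<=|6| out[3]=36, r--
l=2 r=4: |1|<=|4| out[2]=16, r--
l=2 r=3: |1|<=|3| out[1]=9, r--
l=2 r=2: |1|<=|1| out[0]=1, r--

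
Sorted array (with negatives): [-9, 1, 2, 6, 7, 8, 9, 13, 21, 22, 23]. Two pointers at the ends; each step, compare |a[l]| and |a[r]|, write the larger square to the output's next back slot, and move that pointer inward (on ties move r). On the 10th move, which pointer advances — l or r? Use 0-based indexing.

l=0 r=10: |-9|<=|23| out[10]=529, r--
l=0 r=9: |-9|<=|22| out[9]=484, r--
l=0 r=8: |-9|<=|21| out[8]=441, r--
l=0 r=7: |-9|<=|13| out[7]=169, r--
l=0 r=6: |-9|<=|9| out[6]=81, r--
l=0 r=5: |-9|>|8| out[5]=81, l++
l=1 r=5: |1|<=|8| out[4]=64, r--
l=1 r=4: |1|<=|7| out[3]=49, r--
l=1 r=3: |1|<=|6| out[2]=36, r--
l=1 r=2: |1|<=|2| out[1]=4, r--

r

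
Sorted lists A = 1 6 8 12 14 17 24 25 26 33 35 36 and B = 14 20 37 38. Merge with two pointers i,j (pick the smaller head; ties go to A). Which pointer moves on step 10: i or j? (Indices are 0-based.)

[i=0,j=0] A[i]=1<=B[j]=14 take 1 → i++
[i=1,j=0] A[i]=6<=B[j]=14 take 6 → i++
[i=2,j=0] A[i]=8<=B[j]=14 take 8 → i++
[i=3,j=0] A[i]=12<=B[j]=14 take 12 → i++
[i=4,j=0] A[i]=14<=B[j]=14 take 14 → i++
[i=5,j=0] A[i]=17>B[j]=14 take 14 → j++
[i=5,j=1] A[i]=17<=B[j]=20 take 17 → i++
[i=6,j=1] A[i]=24>B[j]=20 take 20 → j++
[i=6,j=2] A[i]=24<=B[j]=37 take 24 → i++
[i=7,j=2] A[i]=25<=B[j]=37 take 25 → i++

i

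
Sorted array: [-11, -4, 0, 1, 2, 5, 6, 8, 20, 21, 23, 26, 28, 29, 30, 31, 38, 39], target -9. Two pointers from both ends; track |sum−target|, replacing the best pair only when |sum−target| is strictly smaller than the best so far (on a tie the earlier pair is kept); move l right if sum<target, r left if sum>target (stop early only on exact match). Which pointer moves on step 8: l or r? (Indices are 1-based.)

r

[1,18] -11+39=28 d=37 * → r--
[1,17] -11+38=27 d=36 * → r--
[1,16] -11+31=20 d=29 * → r--
[1,15] -11+30=19 d=28 * → r--
[1,14] -11+29=18 d=27 * → r--
[1,13] -11+28=17 d=26 * → r--
[1,12] -11+26=15 d=24 * → r--
[1,11] -11+23=12 d=21 * → r--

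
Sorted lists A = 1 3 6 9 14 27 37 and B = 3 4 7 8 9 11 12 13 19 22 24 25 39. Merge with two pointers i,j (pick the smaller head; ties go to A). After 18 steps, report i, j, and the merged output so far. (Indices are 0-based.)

i=6, j=12, merged so far=[1, 3, 3, 4, 6, 7, 8, 9, 9, 11, 12, 13, 14, 19, 22, 24, 25, 27]

[i=0,j=0] A[i]=1<=B[j]=3 take 1 → i++
[i=1,j=0] A[i]=3<=B[j]=3 take 3 → i++
[i=2,j=0] A[i]=6>B[j]=3 take 3 → j++
[i=2,j=1] A[i]=6>B[j]=4 take 4 → j++
[i=2,j=2] A[i]=6<=B[j]=7 take 6 → i++
[i=3,j=2] A[i]=9>B[j]=7 take 7 → j++
[i=3,j=3] A[i]=9>B[j]=8 take 8 → j++
[i=3,j=4] A[i]=9<=B[j]=9 take 9 → i++
[i=4,j=4] A[i]=14>B[j]=9 take 9 → j++
[i=4,j=5] A[i]=14>B[j]=11 take 11 → j++
[i=4,j=6] A[i]=14>B[j]=12 take 12 → j++
[i=4,j=7] A[i]=14>B[j]=13 take 13 → j++
[i=4,j=8] A[i]=14<=B[j]=19 take 14 → i++
[i=5,j=8] A[i]=27>B[j]=19 take 19 → j++
[i=5,j=9] A[i]=27>B[j]=22 take 22 → j++
[i=5,j=10] A[i]=27>B[j]=24 take 24 → j++
[i=5,j=11] A[i]=27>B[j]=25 take 25 → j++
[i=5,j=12] A[i]=27<=B[j]=39 take 27 → i++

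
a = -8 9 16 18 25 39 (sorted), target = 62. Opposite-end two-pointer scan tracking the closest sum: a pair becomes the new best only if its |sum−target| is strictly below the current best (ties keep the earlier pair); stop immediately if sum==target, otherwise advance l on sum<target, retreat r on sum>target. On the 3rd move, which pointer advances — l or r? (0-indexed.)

l

[0,5] -8+39=31 d=31 * → l++
[1,5] 9+39=48 d=14 * → l++
[2,5] 16+39=55 d=7 * → l++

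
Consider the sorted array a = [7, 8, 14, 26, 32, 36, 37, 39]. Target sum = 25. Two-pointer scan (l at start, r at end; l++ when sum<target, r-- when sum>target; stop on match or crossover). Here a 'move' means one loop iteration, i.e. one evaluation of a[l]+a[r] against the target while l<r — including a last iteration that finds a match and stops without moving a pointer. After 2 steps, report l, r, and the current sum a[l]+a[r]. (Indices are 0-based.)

l=0, r=5, sum=43

[0,7] 7+39=46 >25 → r--
[0,6] 7+37=44 >25 → r--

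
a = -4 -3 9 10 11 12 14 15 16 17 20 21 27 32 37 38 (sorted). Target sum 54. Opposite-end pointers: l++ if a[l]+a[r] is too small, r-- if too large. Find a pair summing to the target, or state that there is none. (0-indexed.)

[0,15] -4+38=34 <54 → l++
[1,15] -3+38=35 <54 → l++
[2,15] 9+38=47 <54 → l++
[3,15] 10+38=48 <54 → l++
[4,15] 11+38=49 <54 → l++
[5,15] 12+38=50 <54 → l++
[6,15] 14+38=52 <54 → l++
[7,15] 15+38=53 <54 → l++
[8,15] 16+38=54 → found

(16, 38)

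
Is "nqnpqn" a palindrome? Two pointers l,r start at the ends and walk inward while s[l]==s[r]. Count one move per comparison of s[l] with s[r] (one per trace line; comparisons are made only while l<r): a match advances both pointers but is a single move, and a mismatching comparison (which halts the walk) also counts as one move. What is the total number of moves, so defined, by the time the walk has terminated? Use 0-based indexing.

l=0 r=5: 'n'=='n', l++,r--
l=1 r=4: 'q'=='q', l++,r--
l=2 r=3: 'n'!='p', stop

3 moves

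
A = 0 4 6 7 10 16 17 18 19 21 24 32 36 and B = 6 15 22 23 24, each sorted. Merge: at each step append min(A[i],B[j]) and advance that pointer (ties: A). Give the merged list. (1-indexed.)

[i=1,j=1] A[i]=0<=B[j]=6 take 0 → i++
[i=2,j=1] A[i]=4<=B[j]=6 take 4 → i++
[i=3,j=1] A[i]=6<=B[j]=6 take 6 → i++
[i=4,j=1] A[i]=7>B[j]=6 take 6 → j++
[i=4,j=2] A[i]=7<=B[j]=15 take 7 → i++
[i=5,j=2] A[i]=10<=B[j]=15 take 10 → i++
[i=6,j=2] A[i]=16>B[j]=15 take 15 → j++
[i=6,j=3] A[i]=16<=B[j]=22 take 16 → i++
[i=7,j=3] A[i]=17<=B[j]=22 take 17 → i++
[i=8,j=3] A[i]=18<=B[j]=22 take 18 → i++
[i=9,j=3] A[i]=19<=B[j]=22 take 19 → i++
[i=10,j=3] A[i]=21<=B[j]=22 take 21 → i++
[i=11,j=3] A[i]=24>B[j]=22 take 22 → j++
[i=11,j=4] A[i]=24>B[j]=23 take 23 → j++
[i=11,j=5] A[i]=24<=B[j]=24 take 24 → i++
[i=12,j=5] A[i]=32>B[j]=24 take 24 → j++
[i=12,j=6] B done, take A[i]=32 → i++
[i=13,j=6] B done, take A[i]=36 → i++

[0, 4, 6, 6, 7, 10, 15, 16, 17, 18, 19, 21, 22, 23, 24, 24, 32, 36]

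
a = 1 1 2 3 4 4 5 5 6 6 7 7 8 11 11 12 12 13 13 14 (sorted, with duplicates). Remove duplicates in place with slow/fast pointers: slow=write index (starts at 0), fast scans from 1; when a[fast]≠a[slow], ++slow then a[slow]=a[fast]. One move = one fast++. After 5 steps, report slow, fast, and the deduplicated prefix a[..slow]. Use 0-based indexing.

(s=0,f=1) a[fast]=1=a[slow] dup → fast++
(s=0,f=2) a[fast]=2≠a[slow]=1 write a[1]=2 → slow++,fast++
(s=1,f=3) a[fast]=3≠a[slow]=2 write a[2]=3 → slow++,fast++
(s=2,f=4) a[fast]=4≠a[slow]=3 write a[3]=4 → slow++,fast++
(s=3,f=5) a[fast]=4=a[slow] dup → fast++

slow=3, fast=6, prefix=[1, 2, 3, 4]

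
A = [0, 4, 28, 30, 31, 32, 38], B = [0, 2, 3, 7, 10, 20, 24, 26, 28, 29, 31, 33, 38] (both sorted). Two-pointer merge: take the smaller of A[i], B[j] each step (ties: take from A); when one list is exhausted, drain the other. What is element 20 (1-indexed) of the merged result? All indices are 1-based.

[i=1,j=1] A[i]=0<=B[j]=0 take 0 → i++
[i=2,j=1] A[i]=4>B[j]=0 take 0 → j++
[i=2,j=2] A[i]=4>B[j]=2 take 2 → j++
[i=2,j=3] A[i]=4>B[j]=3 take 3 → j++
[i=2,j=4] A[i]=4<=B[j]=7 take 4 → i++
[i=3,j=4] A[i]=28>B[j]=7 take 7 → j++
[i=3,j=5] A[i]=28>B[j]=10 take 10 → j++
[i=3,j=6] A[i]=28>B[j]=20 take 20 → j++
[i=3,j=7] A[i]=28>B[j]=24 take 24 → j++
[i=3,j=8] A[i]=28>B[j]=26 take 26 → j++
[i=3,j=9] A[i]=28<=B[j]=28 take 28 → i++
[i=4,j=9] A[i]=30>B[j]=28 take 28 → j++
[i=4,j=10] A[i]=30>B[j]=29 take 29 → j++
[i=4,j=11] A[i]=30<=B[j]=31 take 30 → i++
[i=5,j=11] A[i]=31<=B[j]=31 take 31 → i++
[i=6,j=11] A[i]=32>B[j]=31 take 31 → j++
[i=6,j=12] A[i]=32<=B[j]=33 take 32 → i++
[i=7,j=12] A[i]=38>B[j]=33 take 33 → j++
[i=7,j=13] A[i]=38<=B[j]=38 take 38 → i++
[i=8,j=13] A done, take B[j]=38 → j++

merged[20] = 38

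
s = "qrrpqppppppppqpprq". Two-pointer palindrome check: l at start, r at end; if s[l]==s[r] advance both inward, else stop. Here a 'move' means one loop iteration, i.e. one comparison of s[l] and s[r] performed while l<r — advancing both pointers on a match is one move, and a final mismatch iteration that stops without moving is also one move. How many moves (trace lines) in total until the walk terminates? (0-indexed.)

l=0 r=17: 'q'=='q', l++,r--
l=1 r=16: 'r'=='r', l++,r--
l=2 r=15: 'r'!='p', stop

3 moves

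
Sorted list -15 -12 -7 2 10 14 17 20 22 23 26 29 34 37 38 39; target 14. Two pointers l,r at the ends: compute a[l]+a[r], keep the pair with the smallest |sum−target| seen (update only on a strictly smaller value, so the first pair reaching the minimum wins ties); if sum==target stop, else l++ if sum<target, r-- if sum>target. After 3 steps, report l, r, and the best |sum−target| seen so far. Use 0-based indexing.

l=0, r=12, best |Δ|=8

[0,15] -15+39=24 d=10 * → r--
[0,14] -15+38=23 d=9 * → r--
[0,13] -15+37=22 d=8 * → r--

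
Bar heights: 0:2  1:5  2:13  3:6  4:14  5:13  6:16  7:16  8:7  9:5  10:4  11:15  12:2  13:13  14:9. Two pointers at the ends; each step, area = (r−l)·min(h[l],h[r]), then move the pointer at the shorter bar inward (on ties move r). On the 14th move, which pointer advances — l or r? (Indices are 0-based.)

r

l=0 r=14: min(2,9)*14=28 best=28 *, l++
l=1 r=14: min(5,9)*13=65 best=65 *, l++
l=2 r=14: min(13,9)*12=108 best=108 *, r--
l=2 r=13: min(13,13)*11=143 best=143 *, r--
l=2 r=12: min(13,2)*10=20 best=143, r--
l=2 r=11: min(13,15)*9=117 best=143, l++
l=3 r=11: min(6,15)*8=48 best=143, l++
l=4 r=11: min(14,15)*7=98 best=143, l++
l=5 r=11: min(13,15)*6=78 best=143, l++
l=6 r=11: min(16,15)*5=75 best=143, r--
l=6 r=10: min(16,4)*4=16 best=143, r--
l=6 r=9: min(16,5)*3=15 best=143, r--
l=6 r=8: min(16,7)*2=14 best=143, r--
l=6 r=7: min(16,16)*1=16 best=143, r--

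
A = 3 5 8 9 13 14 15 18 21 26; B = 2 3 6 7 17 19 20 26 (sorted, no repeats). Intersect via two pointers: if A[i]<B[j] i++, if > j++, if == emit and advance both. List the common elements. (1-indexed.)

i=1 j=1: 3>2, j++
i=1 j=2: 3==3 emit, i++,j++
i=2 j=3: 5<6, i++
i=3 j=3: 8>6, j++
i=3 j=4: 8>7, j++
i=3 j=5: 8<17, i++
i=4 j=5: 9<17, i++
i=5 j=5: 13<17, i++
i=6 j=5: 14<17, i++
i=7 j=5: 15<17, i++
i=8 j=5: 18>17, j++
i=8 j=6: 18<19, i++
i=9 j=6: 21>19, j++
i=9 j=7: 21>20, j++
i=9 j=8: 21<26, i++
i=10 j=8: 26==26 emit, i++,j++

intersection = [3, 26]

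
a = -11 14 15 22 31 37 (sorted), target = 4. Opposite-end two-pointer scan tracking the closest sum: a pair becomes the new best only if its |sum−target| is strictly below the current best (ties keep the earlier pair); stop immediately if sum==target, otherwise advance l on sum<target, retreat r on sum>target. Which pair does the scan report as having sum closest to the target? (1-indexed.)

l=1 r=6: -11+37=26 d=22 *, r--
l=1 r=5: -11+31=20 d=16 *, r--
l=1 r=4: -11+22=11 d=7 *, r--
l=1 r=3: -11+15=4 d=0 *, stop

pair (-11, 15) with sum 4 (|Δ|=0)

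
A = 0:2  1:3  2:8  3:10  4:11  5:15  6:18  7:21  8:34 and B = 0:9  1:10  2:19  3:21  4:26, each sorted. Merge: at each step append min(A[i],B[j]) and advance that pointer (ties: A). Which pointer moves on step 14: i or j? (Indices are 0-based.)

i=0 j=0: A[i]=2<=B[j]=9 take 2, i++
i=1 j=0: A[i]=3<=B[j]=9 take 3, i++
i=2 j=0: A[i]=8<=B[j]=9 take 8, i++
i=3 j=0: A[i]=10>B[j]=9 take 9, j++
i=3 j=1: A[i]=10<=B[j]=10 take 10, i++
i=4 j=1: A[i]=11>B[j]=10 take 10, j++
i=4 j=2: A[i]=11<=B[j]=19 take 11, i++
i=5 j=2: A[i]=15<=B[j]=19 take 15, i++
i=6 j=2: A[i]=18<=B[j]=19 take 18, i++
i=7 j=2: A[i]=21>B[j]=19 take 19, j++
i=7 j=3: A[i]=21<=B[j]=21 take 21, i++
i=8 j=3: A[i]=34>B[j]=21 take 21, j++
i=8 j=4: A[i]=34>B[j]=26 take 26, j++
i=8 j=5: B done, take A[i]=34, i++

i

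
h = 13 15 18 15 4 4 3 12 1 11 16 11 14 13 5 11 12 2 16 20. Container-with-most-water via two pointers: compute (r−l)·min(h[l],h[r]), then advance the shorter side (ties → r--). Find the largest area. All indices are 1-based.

max area = 306

l=1 r=20: min(13,20)*19=247 best=247 *, l++
l=2 r=20: min(15,20)*18=270 best=270 *, l++
l=3 r=20: min(18,20)*17=306 best=306 *, l++
l=4 r=20: min(15,20)*16=240 best=306, l++
l=5 r=20: min(4,20)*15=60 best=306, l++
l=6 r=20: min(4,20)*14=56 best=306, l++
l=7 r=20: min(3,20)*13=39 best=306, l++
l=8 r=20: min(12,20)*12=144 best=306, l++
l=9 r=20: min(1,20)*11=11 best=306, l++
l=10 r=20: min(11,20)*10=110 best=306, l++
l=11 r=20: min(16,20)*9=144 best=306, l++
l=12 r=20: min(11,20)*8=88 best=306, l++
l=13 r=20: min(14,20)*7=98 best=306, l++
l=14 r=20: min(13,20)*6=78 best=306, l++
l=15 r=20: min(5,20)*5=25 best=306, l++
l=16 r=20: min(11,20)*4=44 best=306, l++
l=17 r=20: min(12,20)*3=36 best=306, l++
l=18 r=20: min(2,20)*2=4 best=306, l++
l=19 r=20: min(16,20)*1=16 best=306, l++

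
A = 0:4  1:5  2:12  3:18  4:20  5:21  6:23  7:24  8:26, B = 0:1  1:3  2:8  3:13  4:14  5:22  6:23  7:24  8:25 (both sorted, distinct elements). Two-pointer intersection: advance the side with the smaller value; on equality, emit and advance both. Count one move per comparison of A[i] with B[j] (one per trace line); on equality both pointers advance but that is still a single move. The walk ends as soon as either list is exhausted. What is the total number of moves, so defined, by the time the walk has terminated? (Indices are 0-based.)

15 moves

i=0 j=0: 4>1, j++
i=0 j=1: 4>3, j++
i=0 j=2: 4<8, i++
i=1 j=2: 5<8, i++
i=2 j=2: 12>8, j++
i=2 j=3: 12<13, i++
i=3 j=3: 18>13, j++
i=3 j=4: 18>14, j++
i=3 j=5: 18<22, i++
i=4 j=5: 20<22, i++
i=5 j=5: 21<22, i++
i=6 j=5: 23>22, j++
i=6 j=6: 23==23 emit, i++,j++
i=7 j=7: 24==24 emit, i++,j++
i=8 j=8: 26>25, j++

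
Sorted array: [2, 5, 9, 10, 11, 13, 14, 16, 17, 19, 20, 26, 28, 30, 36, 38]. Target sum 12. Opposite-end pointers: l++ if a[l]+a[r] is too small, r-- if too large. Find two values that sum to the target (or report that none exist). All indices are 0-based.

[0,15] 2+38=40 >12 → r--
[0,14] 2+36=38 >12 → r--
[0,13] 2+30=32 >12 → r--
[0,12] 2+28=30 >12 → r--
[0,11] 2+26=28 >12 → r--
[0,10] 2+20=22 >12 → r--
[0,9] 2+19=21 >12 → r--
[0,8] 2+17=19 >12 → r--
[0,7] 2+16=18 >12 → r--
[0,6] 2+14=16 >12 → r--
[0,5] 2+13=15 >12 → r--
[0,4] 2+11=13 >12 → r--
[0,3] 2+10=12 → found

(2, 10)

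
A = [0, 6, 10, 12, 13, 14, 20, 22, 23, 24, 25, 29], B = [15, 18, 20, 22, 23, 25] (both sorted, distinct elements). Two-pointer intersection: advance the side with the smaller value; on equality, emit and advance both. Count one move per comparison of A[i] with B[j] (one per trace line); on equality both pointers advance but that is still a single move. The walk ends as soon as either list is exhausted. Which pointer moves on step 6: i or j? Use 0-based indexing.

i

[i=0,j=0] 0<15 → i++
[i=1,j=0] 6<15 → i++
[i=2,j=0] 10<15 → i++
[i=3,j=0] 12<15 → i++
[i=4,j=0] 13<15 → i++
[i=5,j=0] 14<15 → i++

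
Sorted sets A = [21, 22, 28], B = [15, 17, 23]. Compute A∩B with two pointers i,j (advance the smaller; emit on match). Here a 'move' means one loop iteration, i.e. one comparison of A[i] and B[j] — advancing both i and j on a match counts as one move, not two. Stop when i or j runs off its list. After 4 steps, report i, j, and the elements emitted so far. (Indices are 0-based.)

[i=0,j=0] 21>15 → j++
[i=0,j=1] 21>17 → j++
[i=0,j=2] 21<23 → i++
[i=1,j=2] 22<23 → i++

i=2, j=2, emitted=[]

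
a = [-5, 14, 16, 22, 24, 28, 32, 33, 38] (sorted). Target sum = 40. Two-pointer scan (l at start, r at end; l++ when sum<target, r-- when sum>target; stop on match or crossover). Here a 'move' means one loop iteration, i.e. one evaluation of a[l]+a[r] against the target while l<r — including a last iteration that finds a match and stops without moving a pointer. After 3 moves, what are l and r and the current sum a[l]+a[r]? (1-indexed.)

l=2, r=7, sum=46

l=1 r=9: -5+38=33 <40, l++
l=2 r=9: 14+38=52 >40, r--
l=2 r=8: 14+33=47 >40, r--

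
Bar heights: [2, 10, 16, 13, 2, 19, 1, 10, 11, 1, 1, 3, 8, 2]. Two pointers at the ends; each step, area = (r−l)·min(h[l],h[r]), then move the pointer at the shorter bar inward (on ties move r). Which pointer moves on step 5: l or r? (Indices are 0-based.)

r

[0,13] min(2,2)*13=26 best=26 * → r--
[0,12] min(2,8)*12=24 best=26 → l++
[1,12] min(10,8)*11=88 best=88 * → r--
[1,11] min(10,3)*10=30 best=88 → r--
[1,10] min(10,1)*9=9 best=88 → r--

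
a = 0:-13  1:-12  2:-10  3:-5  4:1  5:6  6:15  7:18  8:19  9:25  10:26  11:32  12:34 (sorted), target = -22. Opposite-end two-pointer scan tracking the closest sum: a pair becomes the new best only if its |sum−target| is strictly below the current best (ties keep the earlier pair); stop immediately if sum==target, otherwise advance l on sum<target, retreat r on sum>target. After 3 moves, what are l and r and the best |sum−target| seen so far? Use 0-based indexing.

l=0, r=9, best |Δ|=35

l=0 r=12: -13+34=21 d=43 *, r--
l=0 r=11: -13+32=19 d=41 *, r--
l=0 r=10: -13+26=13 d=35 *, r--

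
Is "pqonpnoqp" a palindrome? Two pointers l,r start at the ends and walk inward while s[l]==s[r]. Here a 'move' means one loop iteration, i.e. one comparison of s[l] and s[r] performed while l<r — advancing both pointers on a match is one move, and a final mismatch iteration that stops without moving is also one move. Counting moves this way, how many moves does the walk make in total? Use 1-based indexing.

4 moves

[1,9] 'p'=='p' → l++,r--
[2,8] 'q'=='q' → l++,r--
[3,7] 'o'=='o' → l++,r--
[4,6] 'n'=='n' → l++,r--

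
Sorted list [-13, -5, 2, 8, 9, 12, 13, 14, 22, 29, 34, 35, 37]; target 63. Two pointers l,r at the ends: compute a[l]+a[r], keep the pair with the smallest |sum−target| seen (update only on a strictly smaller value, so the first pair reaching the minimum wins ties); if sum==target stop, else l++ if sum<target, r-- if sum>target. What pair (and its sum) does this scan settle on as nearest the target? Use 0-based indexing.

pair (29, 34) with sum 63 (|Δ|=0)

[0,12] -13+37=24 d=39 * → l++
[1,12] -5+37=32 d=31 * → l++
[2,12] 2+37=39 d=24 * → l++
[3,12] 8+37=45 d=18 * → l++
[4,12] 9+37=46 d=17 * → l++
[5,12] 12+37=49 d=14 * → l++
[6,12] 13+37=50 d=13 * → l++
[7,12] 14+37=51 d=12 * → l++
[8,12] 22+37=59 d=4 * → l++
[9,12] 29+37=66 d=3 * → r--
[9,11] 29+35=64 d=1 * → r--
[9,10] 29+34=63 d=0 * → stop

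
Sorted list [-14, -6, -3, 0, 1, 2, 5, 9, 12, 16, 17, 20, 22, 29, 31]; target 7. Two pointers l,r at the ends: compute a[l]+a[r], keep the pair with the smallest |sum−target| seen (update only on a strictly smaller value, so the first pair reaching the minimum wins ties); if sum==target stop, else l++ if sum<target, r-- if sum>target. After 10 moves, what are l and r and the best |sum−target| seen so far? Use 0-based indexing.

[0,14] -14+31=17 d=10 * → r--
[0,13] -14+29=15 d=8 * → r--
[0,12] -14+22=8 d=1 * → r--
[0,11] -14+20=6 d=1 → l++
[1,11] -6+20=14 d=7 → r--
[1,10] -6+17=11 d=4 → r--
[1,9] -6+16=10 d=3 → r--
[1,8] -6+12=6 d=1 → l++
[2,8] -3+12=9 d=2 → r--
[2,7] -3+9=6 d=1 → l++

l=3, r=7, best |Δ|=1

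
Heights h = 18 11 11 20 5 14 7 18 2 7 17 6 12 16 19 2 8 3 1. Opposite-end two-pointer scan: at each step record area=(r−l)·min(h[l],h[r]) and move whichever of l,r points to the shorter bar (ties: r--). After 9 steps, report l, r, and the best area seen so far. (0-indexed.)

[0,18] min(18,1)*18=18 best=18 * → r--
[0,17] min(18,3)*17=51 best=51 * → r--
[0,16] min(18,8)*16=128 best=128 * → r--
[0,15] min(18,2)*15=30 best=128 → r--
[0,14] min(18,19)*14=252 best=252 * → l++
[1,14] min(11,19)*13=143 best=252 → l++
[2,14] min(11,19)*12=132 best=252 → l++
[3,14] min(20,19)*11=209 best=252 → r--
[3,13] min(20,16)*10=160 best=252 → r--

l=3, r=12, best area=252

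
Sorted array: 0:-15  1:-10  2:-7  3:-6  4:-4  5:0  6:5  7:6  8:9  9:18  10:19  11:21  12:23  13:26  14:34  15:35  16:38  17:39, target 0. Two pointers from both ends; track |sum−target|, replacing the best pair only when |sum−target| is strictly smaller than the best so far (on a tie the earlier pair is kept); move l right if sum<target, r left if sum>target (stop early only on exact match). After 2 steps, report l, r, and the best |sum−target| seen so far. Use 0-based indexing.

l=0 r=17: -15+39=24 d=24 *, r--
l=0 r=16: -15+38=23 d=23 *, r--

l=0, r=15, best |Δ|=23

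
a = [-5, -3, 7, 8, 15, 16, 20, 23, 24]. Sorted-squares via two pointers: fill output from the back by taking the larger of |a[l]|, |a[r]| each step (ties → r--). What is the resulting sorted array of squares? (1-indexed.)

[9, 25, 49, 64, 225, 256, 400, 529, 576]

[1,9] |-5|<=|24| out[9]=576 → r--
[1,8] |-5|<=|23| out[8]=529 → r--
[1,7] |-5|<=|20| out[7]=400 → r--
[1,6] |-5|<=|16| out[6]=256 → r--
[1,5] |-5|<=|15| out[5]=225 → r--
[1,4] |-5|<=|8| out[4]=64 → r--
[1,3] |-5|<=|7| out[3]=49 → r--
[1,2] |-5|>|-3| out[2]=25 → l++
[2,2] |-3|<=|-3| out[1]=9 → r--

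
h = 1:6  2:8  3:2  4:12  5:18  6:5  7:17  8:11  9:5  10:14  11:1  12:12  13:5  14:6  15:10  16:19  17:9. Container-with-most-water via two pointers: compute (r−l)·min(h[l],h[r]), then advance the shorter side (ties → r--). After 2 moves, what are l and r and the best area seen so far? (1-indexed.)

l=3, r=17, best area=120

[1,17] min(6,9)*16=96 best=96 * → l++
[2,17] min(8,9)*15=120 best=120 * → l++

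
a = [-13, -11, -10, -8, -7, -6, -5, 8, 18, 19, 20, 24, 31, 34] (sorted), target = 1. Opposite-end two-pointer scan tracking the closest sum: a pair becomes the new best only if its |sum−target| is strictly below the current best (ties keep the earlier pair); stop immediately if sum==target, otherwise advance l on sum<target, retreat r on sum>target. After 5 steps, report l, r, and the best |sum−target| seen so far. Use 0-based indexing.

l=0 r=13: -13+34=21 d=20 *, r--
l=0 r=12: -13+31=18 d=17 *, r--
l=0 r=11: -13+24=11 d=10 *, r--
l=0 r=10: -13+20=7 d=6 *, r--
l=0 r=9: -13+19=6 d=5 *, r--

l=0, r=8, best |Δ|=5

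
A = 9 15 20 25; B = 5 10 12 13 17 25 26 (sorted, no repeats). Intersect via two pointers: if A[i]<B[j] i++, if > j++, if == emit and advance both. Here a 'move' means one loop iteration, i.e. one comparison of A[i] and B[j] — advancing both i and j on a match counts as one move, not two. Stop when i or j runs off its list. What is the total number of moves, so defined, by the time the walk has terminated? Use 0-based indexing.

9 moves

i=0 j=0: 9>5, j++
i=0 j=1: 9<10, i++
i=1 j=1: 15>10, j++
i=1 j=2: 15>12, j++
i=1 j=3: 15>13, j++
i=1 j=4: 15<17, i++
i=2 j=4: 20>17, j++
i=2 j=5: 20<25, i++
i=3 j=5: 25==25 emit, i++,j++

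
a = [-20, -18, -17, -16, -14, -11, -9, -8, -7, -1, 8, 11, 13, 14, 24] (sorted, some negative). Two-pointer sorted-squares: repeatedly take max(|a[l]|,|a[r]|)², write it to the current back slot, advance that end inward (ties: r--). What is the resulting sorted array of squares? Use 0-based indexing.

l=0 r=14: |-20|<=|24| out[14]=576, r--
l=0 r=13: |-20|>|14| out[13]=400, l++
l=1 r=13: |-18|>|14| out[12]=324, l++
l=2 r=13: |-17|>|14| out[11]=289, l++
l=3 r=13: |-16|>|14| out[10]=256, l++
l=4 r=13: |-14|<=|14| out[9]=196, r--
l=4 r=12: |-14|>|13| out[8]=196, l++
l=5 r=12: |-11|<=|13| out[7]=169, r--
l=5 r=11: |-11|<=|11| out[6]=121, r--
l=5 r=10: |-11|>|8| out[5]=121, l++
l=6 r=10: |-9|>|8| out[4]=81, l++
l=7 r=10: |-8|<=|8| out[3]=64, r--
l=7 r=9: |-8|>|-1| out[2]=64, l++
l=8 r=9: |-7|>|-1| out[1]=49, l++
l=9 r=9: |-1|<=|-1| out[0]=1, r--

[1, 49, 64, 64, 81, 121, 121, 169, 196, 196, 256, 289, 324, 400, 576]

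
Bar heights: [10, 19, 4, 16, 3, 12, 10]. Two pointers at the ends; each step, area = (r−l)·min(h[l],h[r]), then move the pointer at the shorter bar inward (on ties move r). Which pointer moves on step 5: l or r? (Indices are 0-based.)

r

l=0 r=6: min(10,10)*6=60 best=60 *, r--
l=0 r=5: min(10,12)*5=50 best=60, l++
l=1 r=5: min(19,12)*4=48 best=60, r--
l=1 r=4: min(19,3)*3=9 best=60, r--
l=1 r=3: min(19,16)*2=32 best=60, r--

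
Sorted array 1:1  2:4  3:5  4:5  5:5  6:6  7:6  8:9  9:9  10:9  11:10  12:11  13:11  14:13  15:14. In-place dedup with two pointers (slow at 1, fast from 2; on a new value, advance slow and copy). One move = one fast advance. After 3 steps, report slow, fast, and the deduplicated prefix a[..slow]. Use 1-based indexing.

slow=3, fast=5, prefix=[1, 4, 5]

(s=1,f=2) a[fast]=4≠a[slow]=1 write a[2]=4 → slow++,fast++
(s=2,f=3) a[fast]=5≠a[slow]=4 write a[3]=5 → slow++,fast++
(s=3,f=4) a[fast]=5=a[slow] dup → fast++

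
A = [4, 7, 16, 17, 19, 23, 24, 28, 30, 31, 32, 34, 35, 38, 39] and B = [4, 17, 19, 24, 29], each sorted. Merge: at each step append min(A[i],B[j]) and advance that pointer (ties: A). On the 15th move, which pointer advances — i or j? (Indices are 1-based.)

i

[i=1,j=1] A[i]=4<=B[j]=4 take 4 → i++
[i=2,j=1] A[i]=7>B[j]=4 take 4 → j++
[i=2,j=2] A[i]=7<=B[j]=17 take 7 → i++
[i=3,j=2] A[i]=16<=B[j]=17 take 16 → i++
[i=4,j=2] A[i]=17<=B[j]=17 take 17 → i++
[i=5,j=2] A[i]=19>B[j]=17 take 17 → j++
[i=5,j=3] A[i]=19<=B[j]=19 take 19 → i++
[i=6,j=3] A[i]=23>B[j]=19 take 19 → j++
[i=6,j=4] A[i]=23<=B[j]=24 take 23 → i++
[i=7,j=4] A[i]=24<=B[j]=24 take 24 → i++
[i=8,j=4] A[i]=28>B[j]=24 take 24 → j++
[i=8,j=5] A[i]=28<=B[j]=29 take 28 → i++
[i=9,j=5] A[i]=30>B[j]=29 take 29 → j++
[i=9,j=6] B done, take A[i]=30 → i++
[i=10,j=6] B done, take A[i]=31 → i++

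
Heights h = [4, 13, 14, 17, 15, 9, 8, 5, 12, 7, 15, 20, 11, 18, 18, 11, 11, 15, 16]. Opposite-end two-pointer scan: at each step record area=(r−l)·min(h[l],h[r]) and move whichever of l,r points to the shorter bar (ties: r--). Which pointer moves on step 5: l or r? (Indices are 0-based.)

r

l=0 r=18: min(4,16)*18=72 best=72 *, l++
l=1 r=18: min(13,16)*17=221 best=221 *, l++
l=2 r=18: min(14,16)*16=224 best=224 *, l++
l=3 r=18: min(17,16)*15=240 best=240 *, r--
l=3 r=17: min(17,15)*14=210 best=240, r--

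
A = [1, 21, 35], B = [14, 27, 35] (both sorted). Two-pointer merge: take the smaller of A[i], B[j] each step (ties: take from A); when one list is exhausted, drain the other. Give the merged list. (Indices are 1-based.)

i=1 j=1: A[i]=1<=B[j]=14 take 1, i++
i=2 j=1: A[i]=21>B[j]=14 take 14, j++
i=2 j=2: A[i]=21<=B[j]=27 take 21, i++
i=3 j=2: A[i]=35>B[j]=27 take 27, j++
i=3 j=3: A[i]=35<=B[j]=35 take 35, i++
i=4 j=3: A done, take B[j]=35, j++

[1, 14, 21, 27, 35, 35]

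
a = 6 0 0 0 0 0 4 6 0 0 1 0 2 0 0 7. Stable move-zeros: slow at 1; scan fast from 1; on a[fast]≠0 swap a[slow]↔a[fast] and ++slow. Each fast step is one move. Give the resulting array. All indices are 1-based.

[6, 4, 6, 1, 2, 7, 0, 0, 0, 0, 0, 0, 0, 0, 0, 0]

(s=1,f=1) a[fast]=6≠0 swap→a[1]=6 → slow++,fast++
(s=2,f=2) a[fast]=0 → fast++
(s=2,f=3) a[fast]=0 → fast++
(s=2,f=4) a[fast]=0 → fast++
(s=2,f=5) a[fast]=0 → fast++
(s=2,f=6) a[fast]=0 → fast++
(s=2,f=7) a[fast]=4≠0 swap→a[2]=4 → slow++,fast++
(s=3,f=8) a[fast]=6≠0 swap→a[3]=6 → slow++,fast++
(s=4,f=9) a[fast]=0 → fast++
(s=4,f=10) a[fast]=0 → fast++
(s=4,f=11) a[fast]=1≠0 swap→a[4]=1 → slow++,fast++
(s=5,f=12) a[fast]=0 → fast++
(s=5,f=13) a[fast]=2≠0 swap→a[5]=2 → slow++,fast++
(s=6,f=14) a[fast]=0 → fast++
(s=6,f=15) a[fast]=0 → fast++
(s=6,f=16) a[fast]=7≠0 swap→a[6]=7 → slow++,fast++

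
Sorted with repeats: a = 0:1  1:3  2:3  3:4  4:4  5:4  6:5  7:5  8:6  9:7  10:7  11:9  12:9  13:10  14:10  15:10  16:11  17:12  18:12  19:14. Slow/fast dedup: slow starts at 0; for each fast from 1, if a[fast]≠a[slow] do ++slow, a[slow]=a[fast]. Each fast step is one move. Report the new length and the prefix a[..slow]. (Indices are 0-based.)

length 11; prefix = [1, 3, 4, 5, 6, 7, 9, 10, 11, 12, 14]

slow=0 fast=1: a[fast]=3≠a[slow]=1 write a[1]=3, slow++,fast++
slow=1 fast=2: a[fast]=3=a[slow] dup, fast++
slow=1 fast=3: a[fast]=4≠a[slow]=3 write a[2]=4, slow++,fast++
slow=2 fast=4: a[fast]=4=a[slow] dup, fast++
slow=2 fast=5: a[fast]=4=a[slow] dup, fast++
slow=2 fast=6: a[fast]=5≠a[slow]=4 write a[3]=5, slow++,fast++
slow=3 fast=7: a[fast]=5=a[slow] dup, fast++
slow=3 fast=8: a[fast]=6≠a[slow]=5 write a[4]=6, slow++,fast++
slow=4 fast=9: a[fast]=7≠a[slow]=6 write a[5]=7, slow++,fast++
slow=5 fast=10: a[fast]=7=a[slow] dup, fast++
slow=5 fast=11: a[fast]=9≠a[slow]=7 write a[6]=9, slow++,fast++
slow=6 fast=12: a[fast]=9=a[slow] dup, fast++
slow=6 fast=13: a[fast]=10≠a[slow]=9 write a[7]=10, slow++,fast++
slow=7 fast=14: a[fast]=10=a[slow] dup, fast++
slow=7 fast=15: a[fast]=10=a[slow] dup, fast++
slow=7 fast=16: a[fast]=11≠a[slow]=10 write a[8]=11, slow++,fast++
slow=8 fast=17: a[fast]=12≠a[slow]=11 write a[9]=12, slow++,fast++
slow=9 fast=18: a[fast]=12=a[slow] dup, fast++
slow=9 fast=19: a[fast]=14≠a[slow]=12 write a[10]=14, slow++,fast++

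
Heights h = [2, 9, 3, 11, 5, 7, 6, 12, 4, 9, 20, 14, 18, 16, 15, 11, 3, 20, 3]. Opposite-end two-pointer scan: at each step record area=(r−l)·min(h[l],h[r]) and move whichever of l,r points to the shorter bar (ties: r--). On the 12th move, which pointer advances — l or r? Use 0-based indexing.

r

l=0 r=18: min(2,3)*18=36 best=36 *, l++
l=1 r=18: min(9,3)*17=51 best=51 *, r--
l=1 r=17: min(9,20)*16=144 best=144 *, l++
l=2 r=17: min(3,20)*15=45 best=144, l++
l=3 r=17: min(11,20)*14=154 best=154 *, l++
l=4 r=17: min(5,20)*13=65 best=154, l++
l=5 r=17: min(7,20)*12=84 best=154, l++
l=6 r=17: min(6,20)*11=66 best=154, l++
l=7 r=17: min(12,20)*10=120 best=154, l++
l=8 r=17: min(4,20)*9=36 best=154, l++
l=9 r=17: min(9,20)*8=72 best=154, l++
l=10 r=17: min(20,20)*7=140 best=154, r--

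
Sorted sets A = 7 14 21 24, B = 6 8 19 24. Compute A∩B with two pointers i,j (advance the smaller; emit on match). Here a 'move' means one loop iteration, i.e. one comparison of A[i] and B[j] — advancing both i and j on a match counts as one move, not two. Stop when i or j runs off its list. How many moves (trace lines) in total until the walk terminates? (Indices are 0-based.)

[i=0,j=0] 7>6 → j++
[i=0,j=1] 7<8 → i++
[i=1,j=1] 14>8 → j++
[i=1,j=2] 14<19 → i++
[i=2,j=2] 21>19 → j++
[i=2,j=3] 21<24 → i++
[i=3,j=3] 24==24 emit → i++,j++

7 moves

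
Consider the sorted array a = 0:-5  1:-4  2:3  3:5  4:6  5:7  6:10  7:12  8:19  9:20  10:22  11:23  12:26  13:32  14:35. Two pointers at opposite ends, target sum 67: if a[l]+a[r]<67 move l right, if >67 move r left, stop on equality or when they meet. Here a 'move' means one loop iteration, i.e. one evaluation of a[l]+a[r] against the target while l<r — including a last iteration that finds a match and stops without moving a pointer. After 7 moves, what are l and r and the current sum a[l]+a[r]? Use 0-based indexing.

[0,14] -5+35=30 <67 → l++
[1,14] -4+35=31 <67 → l++
[2,14] 3+35=38 <67 → l++
[3,14] 5+35=40 <67 → l++
[4,14] 6+35=41 <67 → l++
[5,14] 7+35=42 <67 → l++
[6,14] 10+35=45 <67 → l++

l=7, r=14, sum=47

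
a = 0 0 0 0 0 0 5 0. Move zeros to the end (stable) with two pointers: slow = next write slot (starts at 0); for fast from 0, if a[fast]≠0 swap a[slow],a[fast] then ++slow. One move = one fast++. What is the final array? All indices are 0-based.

slow=0 fast=0: a[fast]=0, fast++
slow=0 fast=1: a[fast]=0, fast++
slow=0 fast=2: a[fast]=0, fast++
slow=0 fast=3: a[fast]=0, fast++
slow=0 fast=4: a[fast]=0, fast++
slow=0 fast=5: a[fast]=0, fast++
slow=0 fast=6: a[fast]=5≠0 swap→a[0]=5, slow++,fast++
slow=1 fast=7: a[fast]=0, fast++

[5, 0, 0, 0, 0, 0, 0, 0]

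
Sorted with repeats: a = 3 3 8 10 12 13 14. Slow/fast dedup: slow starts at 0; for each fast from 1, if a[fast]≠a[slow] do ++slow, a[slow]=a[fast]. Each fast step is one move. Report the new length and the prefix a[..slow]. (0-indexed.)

length 6; prefix = [3, 8, 10, 12, 13, 14]

slow=0 fast=1: a[fast]=3=a[slow] dup, fast++
slow=0 fast=2: a[fast]=8≠a[slow]=3 write a[1]=8, slow++,fast++
slow=1 fast=3: a[fast]=10≠a[slow]=8 write a[2]=10, slow++,fast++
slow=2 fast=4: a[fast]=12≠a[slow]=10 write a[3]=12, slow++,fast++
slow=3 fast=5: a[fast]=13≠a[slow]=12 write a[4]=13, slow++,fast++
slow=4 fast=6: a[fast]=14≠a[slow]=13 write a[5]=14, slow++,fast++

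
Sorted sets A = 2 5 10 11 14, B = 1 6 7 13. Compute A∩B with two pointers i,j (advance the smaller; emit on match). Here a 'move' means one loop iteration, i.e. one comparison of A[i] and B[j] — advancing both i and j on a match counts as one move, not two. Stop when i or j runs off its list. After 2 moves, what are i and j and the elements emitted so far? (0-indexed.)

i=1, j=1, emitted=[]

[i=0,j=0] 2>1 → j++
[i=0,j=1] 2<6 → i++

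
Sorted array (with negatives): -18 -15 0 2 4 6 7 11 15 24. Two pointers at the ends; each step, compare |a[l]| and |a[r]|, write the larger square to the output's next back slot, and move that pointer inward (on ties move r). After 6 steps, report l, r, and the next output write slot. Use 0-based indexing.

l=2, r=5, next write slot=3

[0,9] |-18|<=|24| out[9]=576 → r--
[0,8] |-18|>|15| out[8]=324 → l++
[1,8] |-15|<=|15| out[7]=225 → r--
[1,7] |-15|>|11| out[6]=225 → l++
[2,7] |0|<=|11| out[5]=121 → r--
[2,6] |0|<=|7| out[4]=49 → r--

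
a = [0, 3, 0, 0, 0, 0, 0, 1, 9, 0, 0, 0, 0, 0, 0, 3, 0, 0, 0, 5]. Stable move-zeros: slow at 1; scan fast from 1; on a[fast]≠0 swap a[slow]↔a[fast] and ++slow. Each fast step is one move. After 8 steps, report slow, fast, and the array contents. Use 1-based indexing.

slow=1 fast=1: a[fast]=0, fast++
slow=1 fast=2: a[fast]=3≠0 swap→a[1]=3, slow++,fast++
slow=2 fast=3: a[fast]=0, fast++
slow=2 fast=4: a[fast]=0, fast++
slow=2 fast=5: a[fast]=0, fast++
slow=2 fast=6: a[fast]=0, fast++
slow=2 fast=7: a[fast]=0, fast++
slow=2 fast=8: a[fast]=1≠0 swap→a[2]=1, slow++,fast++

slow=3, fast=9, a=[3, 1, 0, 0, 0, 0, 0, 0, 9, 0, 0, 0, 0, 0, 0, 3, 0, 0, 0, 5]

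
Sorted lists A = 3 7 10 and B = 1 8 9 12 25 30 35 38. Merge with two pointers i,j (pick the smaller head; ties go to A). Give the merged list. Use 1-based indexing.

[i=1,j=1] A[i]=3>B[j]=1 take 1 → j++
[i=1,j=2] A[i]=3<=B[j]=8 take 3 → i++
[i=2,j=2] A[i]=7<=B[j]=8 take 7 → i++
[i=3,j=2] A[i]=10>B[j]=8 take 8 → j++
[i=3,j=3] A[i]=10>B[j]=9 take 9 → j++
[i=3,j=4] A[i]=10<=B[j]=12 take 10 → i++
[i=4,j=4] A done, take B[j]=12 → j++
[i=4,j=5] A done, take B[j]=25 → j++
[i=4,j=6] A done, take B[j]=30 → j++
[i=4,j=7] A done, take B[j]=35 → j++
[i=4,j=8] A done, take B[j]=38 → j++

[1, 3, 7, 8, 9, 10, 12, 25, 30, 35, 38]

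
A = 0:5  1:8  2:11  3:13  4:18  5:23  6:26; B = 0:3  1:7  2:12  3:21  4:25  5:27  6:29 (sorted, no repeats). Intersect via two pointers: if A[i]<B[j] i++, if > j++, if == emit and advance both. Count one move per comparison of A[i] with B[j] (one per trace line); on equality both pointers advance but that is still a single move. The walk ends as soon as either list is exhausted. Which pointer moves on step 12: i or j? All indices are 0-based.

i

[i=0,j=0] 5>3 → j++
[i=0,j=1] 5<7 → i++
[i=1,j=1] 8>7 → j++
[i=1,j=2] 8<12 → i++
[i=2,j=2] 11<12 → i++
[i=3,j=2] 13>12 → j++
[i=3,j=3] 13<21 → i++
[i=4,j=3] 18<21 → i++
[i=5,j=3] 23>21 → j++
[i=5,j=4] 23<25 → i++
[i=6,j=4] 26>25 → j++
[i=6,j=5] 26<27 → i++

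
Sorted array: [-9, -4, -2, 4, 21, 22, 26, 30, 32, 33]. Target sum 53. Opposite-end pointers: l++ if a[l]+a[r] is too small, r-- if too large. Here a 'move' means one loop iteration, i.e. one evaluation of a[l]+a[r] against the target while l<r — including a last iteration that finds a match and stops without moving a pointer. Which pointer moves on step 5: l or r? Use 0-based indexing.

r

l=0 r=9: -9+33=24 <53, l++
l=1 r=9: -4+33=29 <53, l++
l=2 r=9: -2+33=31 <53, l++
l=3 r=9: 4+33=37 <53, l++
l=4 r=9: 21+33=54 >53, r--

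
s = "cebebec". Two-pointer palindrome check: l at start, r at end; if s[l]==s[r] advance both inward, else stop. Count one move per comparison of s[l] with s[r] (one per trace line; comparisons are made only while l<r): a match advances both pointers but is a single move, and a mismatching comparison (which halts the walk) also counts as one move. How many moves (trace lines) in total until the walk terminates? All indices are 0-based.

3 moves

l=0 r=6: 'c'=='c', l++,r--
l=1 r=5: 'e'=='e', l++,r--
l=2 r=4: 'b'=='b', l++,r--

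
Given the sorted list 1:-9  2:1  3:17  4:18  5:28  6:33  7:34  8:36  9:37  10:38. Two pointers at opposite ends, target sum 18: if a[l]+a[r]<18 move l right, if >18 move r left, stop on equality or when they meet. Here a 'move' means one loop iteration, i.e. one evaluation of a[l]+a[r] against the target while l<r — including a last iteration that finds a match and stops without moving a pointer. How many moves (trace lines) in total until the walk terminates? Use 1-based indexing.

l=1 r=10: -9+38=29 >18, r--
l=1 r=9: -9+37=28 >18, r--
l=1 r=8: -9+36=27 >18, r--
l=1 r=7: -9+34=25 >18, r--
l=1 r=6: -9+33=24 >18, r--
l=1 r=5: -9+28=19 >18, r--
l=1 r=4: -9+18=9 <18, l++
l=2 r=4: 1+18=19 >18, r--
l=2 r=3: 1+17=18, found

9 moves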